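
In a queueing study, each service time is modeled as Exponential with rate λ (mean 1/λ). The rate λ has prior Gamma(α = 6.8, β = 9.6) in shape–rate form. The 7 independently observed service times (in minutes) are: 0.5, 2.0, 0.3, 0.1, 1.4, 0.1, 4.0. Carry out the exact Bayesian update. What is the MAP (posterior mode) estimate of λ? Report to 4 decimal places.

With a Gamma(shape α, rate β) prior on the exponential rate λ, the posterior after n observations with total T = Σxᵢ is Gamma(α+n, β+T).
Sum of observations T = 8.4 minutes; n = 7.
Posterior: Gamma(6.8+7, 9.6+8.4) = Gamma(13.8, 18.0).
Mode = (α−1)/β = 0.7111.

0.7111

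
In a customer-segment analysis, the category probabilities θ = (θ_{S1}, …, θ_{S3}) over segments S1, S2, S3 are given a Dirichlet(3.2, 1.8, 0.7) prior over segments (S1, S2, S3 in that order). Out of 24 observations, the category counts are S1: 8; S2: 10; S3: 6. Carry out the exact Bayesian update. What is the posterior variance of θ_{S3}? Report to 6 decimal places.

0.005691

The Dirichlet prior is conjugate to the Multinomial likelihood: each posterior αⱼ = prior αⱼ + observed count nⱼ.
Posterior concentration: (11.2, 11.8, 6.7), total = 29.7.
Var[θ_j] = α_j(Σα−α_j)/((Σα)²(Σα+1)) = 6.7·23.0/(29.7²·30.7) = 0.005691.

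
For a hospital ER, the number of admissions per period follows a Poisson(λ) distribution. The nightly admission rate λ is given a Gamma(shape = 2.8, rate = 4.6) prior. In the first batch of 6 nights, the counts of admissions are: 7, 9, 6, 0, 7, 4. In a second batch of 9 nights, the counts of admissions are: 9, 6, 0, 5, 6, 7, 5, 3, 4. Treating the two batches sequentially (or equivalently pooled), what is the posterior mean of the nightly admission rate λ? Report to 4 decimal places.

4.1224

With a Gamma(shape α, rate β) prior, the Poisson likelihood is conjugate: the posterior is Gamma(α + ΣXᵢ, β + n).
Batch 1: sum of counts S = 33 over n = 6 nights.
After batch 1: Gamma(α+S, β+n) = Gamma(2.8+33, 4.6+6) = Gamma(35.8, 10.6).
Batch 2: sum of counts S = 45 over n = 9 nights.
After batch 2: Gamma(α+S, β+n) = Gamma(35.8+45, 10.6+9) = Gamma(80.8, 19.6).
Posterior mean = α/β = 80.8/19.6 = 4.1224.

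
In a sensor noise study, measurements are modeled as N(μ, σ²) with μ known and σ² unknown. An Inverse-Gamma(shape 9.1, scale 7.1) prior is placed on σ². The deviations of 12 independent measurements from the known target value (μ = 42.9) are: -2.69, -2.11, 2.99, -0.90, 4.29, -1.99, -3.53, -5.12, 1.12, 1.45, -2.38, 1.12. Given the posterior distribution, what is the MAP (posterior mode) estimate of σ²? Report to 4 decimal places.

3.3215

With known mean μ and an Inverse-Gamma(α, β) prior on σ², the Normal likelihood is conjugate: posterior is Inv-Gamma(α + n/2, β + Σ(xᵢ−μ)²/2).
Σ(xᵢ−μ)² = (-2.69)² + (-2.11)² + (2.99)² + (-0.90)² + (4.29)² + (-1.99)² + (-3.53)² + (-5.12)² + (1.12)² + (1.45)² + (-2.38)² + (1.12)² = 92.7535.
Posterior: Inv-Gamma(9.1 + 12/2, 7.1 + 92.7535/2) = Inv-Gamma(15.10, 53.47675).
Mode = β/(α+1) = 53.47675/16.10 = 3.3215.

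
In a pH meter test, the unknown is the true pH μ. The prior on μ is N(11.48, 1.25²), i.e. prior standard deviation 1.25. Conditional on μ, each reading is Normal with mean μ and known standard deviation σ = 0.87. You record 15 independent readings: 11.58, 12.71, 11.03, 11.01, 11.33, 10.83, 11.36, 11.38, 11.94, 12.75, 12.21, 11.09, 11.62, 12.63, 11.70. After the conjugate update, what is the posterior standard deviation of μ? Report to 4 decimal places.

0.2211

For Normal data with known variance σ², a Normal(μ₀, σ₀²) prior on μ is conjugate. Posterior precision = 1/σ₀² + n/σ²; posterior mean is the precision-weighted average of μ₀ and x̄.
σ₀² = 1.25² = 1.5625, σ² = 0.87² = 0.7569; σ² + n·σ₀² = 0.7569 + 15·1.5625 = 24.1944.
Posterior precision = 1/σ₀² + n/σ² = 1/1.5625 + 15/0.7569 = (σ² + n·σ₀²)/(σ₀²σ²) = 24.1944/(1.5625·0.7569); posterior variance σₙ² = σ₀²σ²/(σ² + n·σ₀²) = 1.5625·0.7569/24.1944 = 0.048881.
Posterior SD = √σₙ² = √(1.5625·0.7569/24.1944) = 0.2211.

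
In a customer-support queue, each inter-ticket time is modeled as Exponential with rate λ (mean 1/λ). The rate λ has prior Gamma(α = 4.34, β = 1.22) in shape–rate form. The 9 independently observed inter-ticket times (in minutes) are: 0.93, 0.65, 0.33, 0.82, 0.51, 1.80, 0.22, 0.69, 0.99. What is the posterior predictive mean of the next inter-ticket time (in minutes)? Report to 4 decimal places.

0.6613

With a Gamma(shape α, rate β) prior on the exponential rate λ, the posterior after n observations with total T = Σxᵢ is Gamma(α+n, β+T).
Sum of observations T = 6.94 minutes; n = 9.
Posterior: Gamma(4.34+9, 1.22+6.94) = Gamma(13.34, 8.16).
The predictive distribution for the next observation is Lomax; its mean is β/(α−1) = 8.16/12.34 = 0.6613.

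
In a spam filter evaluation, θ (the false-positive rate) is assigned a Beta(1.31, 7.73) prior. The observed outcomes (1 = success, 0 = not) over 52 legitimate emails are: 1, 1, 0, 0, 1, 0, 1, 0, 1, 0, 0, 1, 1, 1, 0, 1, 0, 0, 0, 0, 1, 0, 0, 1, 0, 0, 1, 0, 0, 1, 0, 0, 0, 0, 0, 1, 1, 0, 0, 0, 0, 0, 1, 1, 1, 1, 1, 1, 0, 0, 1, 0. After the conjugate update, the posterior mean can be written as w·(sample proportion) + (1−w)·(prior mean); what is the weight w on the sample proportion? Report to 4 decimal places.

The Beta prior is conjugate to a Binomial/Bernoulli likelihood; the update adds successes to α and failures to β.
Posterior mean = (α₀+k)/(α₀+β₀+n) = [n/(α₀+β₀+n)]·(k/n) + [(α₀+β₀)/(α₀+β₀+n)]·α₀/(α₀+β₀), so only n and the prior enter the weight.
The weight on the data is w = n/(α₀+β₀+n) = 52/(1.31+7.73+52) = 52/61.04 = 0.8519.

0.8519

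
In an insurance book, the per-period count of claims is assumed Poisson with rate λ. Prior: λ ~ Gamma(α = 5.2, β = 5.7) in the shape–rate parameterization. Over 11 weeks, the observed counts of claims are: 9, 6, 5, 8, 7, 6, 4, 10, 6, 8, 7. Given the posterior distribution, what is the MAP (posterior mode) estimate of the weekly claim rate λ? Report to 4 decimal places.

With a Gamma(shape α, rate β) prior, the Poisson likelihood is conjugate: the posterior is Gamma(α + ΣXᵢ, β + n).
Sum of counts S = 76 over n = 11 weeks.
Posterior: Gamma(α+S, β+n) = Gamma(5.2+76, 5.7+11) = Gamma(81.2, 16.7).
Mode of Gamma(α,β) for α≥1 is (α−1)/β = 80.2/16.7 = 4.8024.

4.8024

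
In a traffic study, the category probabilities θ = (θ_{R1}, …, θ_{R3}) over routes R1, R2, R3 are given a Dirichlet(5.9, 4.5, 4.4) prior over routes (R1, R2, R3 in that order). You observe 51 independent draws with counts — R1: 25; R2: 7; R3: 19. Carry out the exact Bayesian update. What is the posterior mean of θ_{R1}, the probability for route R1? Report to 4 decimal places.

0.4696

The Dirichlet prior is conjugate to the Multinomial likelihood: each posterior αⱼ = prior αⱼ + observed count nⱼ.
Posterior concentration: (30.9, 11.5, 23.4), total = 65.8.
E[θ_{R1}|data] = α_{R1}/Σα = 30.9/65.8 = 0.4696.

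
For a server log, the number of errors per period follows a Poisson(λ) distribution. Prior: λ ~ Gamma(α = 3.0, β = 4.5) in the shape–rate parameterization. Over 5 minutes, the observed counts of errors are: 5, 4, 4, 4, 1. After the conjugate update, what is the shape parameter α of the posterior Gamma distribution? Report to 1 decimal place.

21.0

With a Gamma(shape α, rate β) prior, the Poisson likelihood is conjugate: the posterior is Gamma(α + ΣXᵢ, β + n).
Sum of counts S = 18 over n = 5 minutes.
Posterior: Gamma(α+S, β+n) = Gamma(3.0+18, 4.5+5) = Gamma(21.0, 9.5).
Posterior α = 21.0.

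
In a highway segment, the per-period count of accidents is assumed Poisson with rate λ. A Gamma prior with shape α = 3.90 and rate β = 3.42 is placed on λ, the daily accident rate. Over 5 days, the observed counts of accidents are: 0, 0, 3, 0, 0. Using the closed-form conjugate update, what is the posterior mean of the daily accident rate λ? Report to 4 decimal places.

0.8195

With a Gamma(shape α, rate β) prior, the Poisson likelihood is conjugate: the posterior is Gamma(α + ΣXᵢ, β + n).
Sum of counts S = 3 over n = 5 days.
Posterior: Gamma(α+S, β+n) = Gamma(3.90+3, 3.42+5) = Gamma(6.90, 8.42).
Posterior mean = α/β = 6.90/8.42 = 0.8195.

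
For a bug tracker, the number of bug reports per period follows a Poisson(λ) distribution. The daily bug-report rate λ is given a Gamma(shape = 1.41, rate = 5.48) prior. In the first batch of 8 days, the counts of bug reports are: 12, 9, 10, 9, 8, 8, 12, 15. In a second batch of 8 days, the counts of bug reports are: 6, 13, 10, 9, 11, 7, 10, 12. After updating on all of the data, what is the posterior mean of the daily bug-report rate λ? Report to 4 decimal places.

With a Gamma(shape α, rate β) prior, the Poisson likelihood is conjugate: the posterior is Gamma(α + ΣXᵢ, β + n).
Batch 1: sum of counts S = 83 over n = 8 days.
After batch 1: Gamma(α+S, β+n) = Gamma(1.41+83, 5.48+8) = Gamma(84.41, 13.48).
Batch 2: sum of counts S = 78 over n = 8 days.
After batch 2: Gamma(α+S, β+n) = Gamma(84.41+78, 13.48+8) = Gamma(162.41, 21.48).
Posterior mean = α/β = 162.41/21.48 = 7.5610.

7.5610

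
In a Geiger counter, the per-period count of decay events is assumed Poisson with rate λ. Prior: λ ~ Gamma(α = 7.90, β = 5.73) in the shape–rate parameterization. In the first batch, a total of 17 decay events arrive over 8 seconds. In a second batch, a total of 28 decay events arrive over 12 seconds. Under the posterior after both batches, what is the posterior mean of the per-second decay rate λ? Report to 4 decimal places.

2.0560

With a Gamma(shape α, rate β) prior, the Poisson likelihood is conjugate: the posterior is Gamma(α + ΣXᵢ, β + n).
After batch 1: Gamma(α+S, β+n) = Gamma(7.90+17, 5.73+8) = Gamma(24.90, 13.73).
After batch 2: Gamma(α+S, β+n) = Gamma(24.90+28, 13.73+12) = Gamma(52.90, 25.73).
Posterior mean = α/β = 52.90/25.73 = 2.0560.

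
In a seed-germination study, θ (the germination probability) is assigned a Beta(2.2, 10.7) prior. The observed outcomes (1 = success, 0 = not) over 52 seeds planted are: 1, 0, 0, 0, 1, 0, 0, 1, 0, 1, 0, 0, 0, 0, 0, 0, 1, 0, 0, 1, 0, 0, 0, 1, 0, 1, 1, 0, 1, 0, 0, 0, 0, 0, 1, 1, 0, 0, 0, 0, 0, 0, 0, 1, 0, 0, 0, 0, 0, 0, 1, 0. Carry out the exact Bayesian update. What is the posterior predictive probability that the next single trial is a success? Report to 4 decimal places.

0.2496

The Beta prior is conjugate to a Binomial/Bernoulli likelihood; the update adds successes to α and failures to β.
Posterior: Beta(α+k, β+n−k) = Beta(2.2+14, 10.7+38) = Beta(16.2, 48.7).
For a single future Bernoulli trial, P(success | data) = α/(α+β) = 0.2496.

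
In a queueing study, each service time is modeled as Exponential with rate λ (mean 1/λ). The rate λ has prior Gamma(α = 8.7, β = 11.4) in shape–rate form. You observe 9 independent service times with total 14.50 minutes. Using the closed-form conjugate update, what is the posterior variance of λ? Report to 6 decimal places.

With a Gamma(shape α, rate β) prior on the exponential rate λ, the posterior after n observations with total T = Σxᵢ is Gamma(α+n, β+T).
Posterior: Gamma(8.7+9, 11.4+14.50) = Gamma(17.7, 25.90).
Var = α/β² = 0.026386.

0.026386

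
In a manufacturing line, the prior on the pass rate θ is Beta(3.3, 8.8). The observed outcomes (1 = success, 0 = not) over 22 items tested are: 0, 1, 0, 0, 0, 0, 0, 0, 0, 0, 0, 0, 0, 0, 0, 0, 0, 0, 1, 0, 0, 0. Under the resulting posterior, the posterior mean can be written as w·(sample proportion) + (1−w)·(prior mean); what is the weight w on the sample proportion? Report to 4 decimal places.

0.6452

The Beta prior is conjugate to a Binomial/Bernoulli likelihood; the update adds successes to α and failures to β.
Posterior mean = (α₀+k)/(α₀+β₀+n) = [n/(α₀+β₀+n)]·(k/n) + [(α₀+β₀)/(α₀+β₀+n)]·α₀/(α₀+β₀), so only n and the prior enter the weight.
The weight on the data is w = n/(α₀+β₀+n) = 22/(3.3+8.8+22) = 22/34.1 = 0.6452.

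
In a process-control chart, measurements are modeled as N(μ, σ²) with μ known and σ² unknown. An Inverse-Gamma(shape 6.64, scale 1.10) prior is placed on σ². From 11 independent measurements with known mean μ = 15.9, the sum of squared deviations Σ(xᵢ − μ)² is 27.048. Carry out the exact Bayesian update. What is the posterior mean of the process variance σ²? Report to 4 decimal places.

With known mean μ and an Inverse-Gamma(α, β) prior on σ², the Normal likelihood is conjugate: posterior is Inv-Gamma(α + n/2, β + Σ(xᵢ−μ)²/2).
Posterior: Inv-Gamma(6.64 + 11/2, 1.10 + 27.048/2) = Inv-Gamma(12.14, 14.6240).
E[σ²|data] = β/(α−1) = 14.6240/11.14 = 1.3127.

1.3127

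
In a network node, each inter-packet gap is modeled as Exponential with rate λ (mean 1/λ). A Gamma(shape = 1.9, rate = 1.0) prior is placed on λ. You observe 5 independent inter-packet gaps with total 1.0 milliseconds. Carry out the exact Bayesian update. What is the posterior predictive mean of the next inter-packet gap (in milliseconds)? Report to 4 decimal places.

0.3390

With a Gamma(shape α, rate β) prior on the exponential rate λ, the posterior after n observations with total T = Σxᵢ is Gamma(α+n, β+T).
Posterior: Gamma(1.9+5, 1.0+1.0) = Gamma(6.9, 2.0).
The predictive distribution for the next observation is Lomax; its mean is β/(α−1) = 2.0/5.9 = 0.3390.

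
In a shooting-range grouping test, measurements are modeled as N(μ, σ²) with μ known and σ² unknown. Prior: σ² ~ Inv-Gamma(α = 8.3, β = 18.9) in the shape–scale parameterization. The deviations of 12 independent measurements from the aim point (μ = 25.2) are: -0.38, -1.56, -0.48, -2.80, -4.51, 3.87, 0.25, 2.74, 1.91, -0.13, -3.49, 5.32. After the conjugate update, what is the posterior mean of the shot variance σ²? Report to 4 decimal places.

With known mean μ and an Inverse-Gamma(α, β) prior on σ², the Normal likelihood is conjugate: posterior is Inv-Gamma(α + n/2, β + Σ(xᵢ−μ)²/2).
Σ(xᵢ−μ)² = (-0.38)² + (-1.56)² + (-0.48)² + (-2.80)² + (-4.51)² + (3.87)² + (0.25)² + (2.74)² + (1.91)² + (-0.13)² + (-3.49)² + (5.32)² = 97.6830.
Posterior: Inv-Gamma(8.3 + 12/2, 18.9 + 97.6830/2) = Inv-Gamma(14.30, 67.74150).
E[σ²|data] = β/(α−1) = 67.74150/13.30 = 5.0933.

5.0933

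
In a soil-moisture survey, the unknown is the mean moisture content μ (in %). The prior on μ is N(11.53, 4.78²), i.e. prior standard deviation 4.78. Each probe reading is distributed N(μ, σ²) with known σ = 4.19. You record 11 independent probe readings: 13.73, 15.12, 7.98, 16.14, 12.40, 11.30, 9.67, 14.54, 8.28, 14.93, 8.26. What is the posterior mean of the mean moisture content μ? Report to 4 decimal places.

For Normal data with known variance σ², a Normal(μ₀, σ₀²) prior on μ is conjugate. Posterior precision = 1/σ₀² + n/σ²; posterior mean is the precision-weighted average of μ₀ and x̄.
Σxᵢ = 13.73 + 15.12 + 7.98 + 16.14 + 12.40 + 11.30 + 9.67 + 14.54 + 8.28 + 14.93 + 8.26 = 132.35, so n·x̄ = 132.35.
σ₀² = 4.78² = 22.8484, σ² = 4.19² = 17.5561; σ² + n·σ₀² = 17.5561 + 11·22.8484 = 268.8885.
Posterior mean = (μ₀/σ₀² + n·x̄/σ²)/(1/σ₀² + n/σ²) = (σ²·μ₀ + σ₀²·n·x̄)/(σ² + n·σ₀²) = (17.5561·11.53 + 22.8484·132.35)/268.8885 = 3226.407573/268.8885 = 11.9991.

11.9991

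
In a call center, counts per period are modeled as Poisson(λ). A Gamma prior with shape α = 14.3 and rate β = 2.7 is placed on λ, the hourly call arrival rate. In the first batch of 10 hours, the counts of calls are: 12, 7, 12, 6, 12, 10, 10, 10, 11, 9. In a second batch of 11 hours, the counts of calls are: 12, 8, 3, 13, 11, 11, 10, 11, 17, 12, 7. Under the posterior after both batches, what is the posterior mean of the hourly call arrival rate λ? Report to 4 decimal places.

With a Gamma(shape α, rate β) prior, the Poisson likelihood is conjugate: the posterior is Gamma(α + ΣXᵢ, β + n).
Batch 1: sum of counts S = 99 over n = 10 hours.
After batch 1: Gamma(α+S, β+n) = Gamma(14.3+99, 2.7+10) = Gamma(113.3, 12.7).
Batch 2: sum of counts S = 115 over n = 11 hours.
After batch 2: Gamma(α+S, β+n) = Gamma(113.3+115, 12.7+11) = Gamma(228.3, 23.7).
Posterior mean = α/β = 228.3/23.7 = 9.6329.

9.6329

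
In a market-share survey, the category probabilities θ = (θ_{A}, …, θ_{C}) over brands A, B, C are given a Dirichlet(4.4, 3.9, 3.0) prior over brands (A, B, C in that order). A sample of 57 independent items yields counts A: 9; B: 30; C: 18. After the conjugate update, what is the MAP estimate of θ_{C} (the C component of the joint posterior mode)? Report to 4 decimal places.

0.3063

The Dirichlet prior is conjugate to the Multinomial likelihood: each posterior αⱼ = prior αⱼ + observed count nⱼ.
Posterior concentration: (13.4, 33.9, 21.0), total = 68.3.
Joint mode component: (α_{C}−1)/(Σα−K) = 20.0/65.3 = 0.3063.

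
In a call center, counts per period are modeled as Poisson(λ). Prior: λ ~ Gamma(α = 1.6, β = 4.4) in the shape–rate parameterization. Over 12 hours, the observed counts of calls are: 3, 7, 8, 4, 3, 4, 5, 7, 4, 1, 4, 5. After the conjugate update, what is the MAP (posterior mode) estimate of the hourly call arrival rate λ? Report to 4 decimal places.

3.3902

With a Gamma(shape α, rate β) prior, the Poisson likelihood is conjugate: the posterior is Gamma(α + ΣXᵢ, β + n).
Sum of counts S = 55 over n = 12 hours.
Posterior: Gamma(α+S, β+n) = Gamma(1.6+55, 4.4+12) = Gamma(56.6, 16.4).
Mode of Gamma(α,β) for α≥1 is (α−1)/β = 55.6/16.4 = 3.3902.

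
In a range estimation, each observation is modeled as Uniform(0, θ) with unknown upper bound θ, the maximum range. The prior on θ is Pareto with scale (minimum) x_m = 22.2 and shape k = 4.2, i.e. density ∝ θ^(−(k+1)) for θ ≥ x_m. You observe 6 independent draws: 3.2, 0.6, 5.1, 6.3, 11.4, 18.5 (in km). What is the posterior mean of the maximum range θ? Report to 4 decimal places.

A Pareto(scale x_m, shape k) prior on the upper bound θ of Uniform(0, θ) is conjugate: posterior is Pareto(max(x_m, max xᵢ), k + n).
Sample maximum = 18.5; prior scale x_m = 22.2 → posterior scale = max = 22.2.
Posterior shape = 4.2 + 6 = 10.2.
E[θ|data] = k·x_m/(k−1) = 10.2·22.2/9.2 = 24.6130.

24.6130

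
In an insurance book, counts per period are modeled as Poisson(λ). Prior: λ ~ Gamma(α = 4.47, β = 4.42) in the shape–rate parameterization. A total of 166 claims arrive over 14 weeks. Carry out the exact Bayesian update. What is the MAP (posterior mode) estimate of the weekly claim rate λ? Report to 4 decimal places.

With a Gamma(shape α, rate β) prior, the Poisson likelihood is conjugate: the posterior is Gamma(α + ΣXᵢ, β + n).
Posterior: Gamma(α+S, β+n) = Gamma(4.47+166, 4.42+14) = Gamma(170.47, 18.42).
Mode of Gamma(α,β) for α≥1 is (α−1)/β = 169.47/18.42 = 9.2003.

9.2003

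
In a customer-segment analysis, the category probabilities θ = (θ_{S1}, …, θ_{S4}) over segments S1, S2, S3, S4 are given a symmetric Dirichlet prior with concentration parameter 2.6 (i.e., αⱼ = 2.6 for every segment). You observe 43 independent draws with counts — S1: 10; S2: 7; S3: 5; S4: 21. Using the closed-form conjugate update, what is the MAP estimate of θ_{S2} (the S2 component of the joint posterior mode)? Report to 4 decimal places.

The Dirichlet prior is conjugate to the Multinomial likelihood: each posterior αⱼ = prior αⱼ + observed count nⱼ.
Posterior concentration: (12.6, 9.6, 7.6, 23.6), total = 53.4.
Joint mode component: (α_{S2}−1)/(Σα−K) = 8.6/49.4 = 0.1741.

0.1741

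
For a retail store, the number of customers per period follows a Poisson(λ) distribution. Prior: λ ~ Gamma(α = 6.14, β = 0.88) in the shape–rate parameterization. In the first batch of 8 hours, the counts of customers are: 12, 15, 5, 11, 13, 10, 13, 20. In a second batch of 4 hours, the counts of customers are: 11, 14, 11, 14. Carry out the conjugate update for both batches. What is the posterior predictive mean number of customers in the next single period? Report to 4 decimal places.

With a Gamma(shape α, rate β) prior, the Poisson likelihood is conjugate: the posterior is Gamma(α + ΣXᵢ, β + n).
Batch 1: sum of counts S = 99 over n = 8 hours.
After batch 1: Gamma(α+S, β+n) = Gamma(6.14+99, 0.88+8) = Gamma(105.14, 8.88).
Batch 2: sum of counts S = 50 over n = 4 hours.
After batch 2: Gamma(α+S, β+n) = Gamma(105.14+50, 8.88+4) = Gamma(155.14, 12.88).
The predictive distribution for one future period is NegBinom with mean α/β = 12.0450.

12.0450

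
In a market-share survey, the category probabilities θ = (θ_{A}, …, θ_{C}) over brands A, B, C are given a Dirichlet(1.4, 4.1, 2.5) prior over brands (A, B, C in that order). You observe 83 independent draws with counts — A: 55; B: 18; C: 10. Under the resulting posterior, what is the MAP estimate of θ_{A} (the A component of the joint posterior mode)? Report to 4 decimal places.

0.6295

The Dirichlet prior is conjugate to the Multinomial likelihood: each posterior αⱼ = prior αⱼ + observed count nⱼ.
Posterior concentration: (56.4, 22.1, 12.5), total = 91.0.
Joint mode component: (α_{A}−1)/(Σα−K) = 55.4/88.0 = 0.6295.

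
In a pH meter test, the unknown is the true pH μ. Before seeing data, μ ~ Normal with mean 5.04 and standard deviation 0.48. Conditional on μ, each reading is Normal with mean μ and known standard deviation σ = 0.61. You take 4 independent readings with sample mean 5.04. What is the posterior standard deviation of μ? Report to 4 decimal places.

For Normal data with known variance σ², a Normal(μ₀, σ₀²) prior on μ is conjugate. Posterior precision = 1/σ₀² + n/σ²; posterior mean is the precision-weighted average of μ₀ and x̄.
σ₀² = 0.48² = 0.2304, σ² = 0.61² = 0.3721; σ² + n·σ₀² = 0.3721 + 4·0.2304 = 1.2937.
Posterior precision = 1/σ₀² + n/σ² = 1/0.2304 + 4/0.3721 = (σ² + n·σ₀²)/(σ₀²σ²) = 1.2937/(0.2304·0.3721); posterior variance σₙ² = σ₀²σ²/(σ² + n·σ₀²) = 0.2304·0.3721/1.2937 = 0.066269.
Posterior SD = √σₙ² = √(0.2304·0.3721/1.2937) = 0.2574.

0.2574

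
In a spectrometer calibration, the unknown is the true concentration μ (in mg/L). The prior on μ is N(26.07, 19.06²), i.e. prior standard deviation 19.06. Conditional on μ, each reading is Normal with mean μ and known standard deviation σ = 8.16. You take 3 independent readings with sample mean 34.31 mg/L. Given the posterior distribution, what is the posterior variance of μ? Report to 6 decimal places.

For Normal data with known variance σ², a Normal(μ₀, σ₀²) prior on μ is conjugate. Posterior precision = 1/σ₀² + n/σ²; posterior mean is the precision-weighted average of μ₀ and x̄.
σ₀² = 19.06² = 363.2836, σ² = 8.16² = 66.5856; σ² + n·σ₀² = 66.5856 + 3·363.2836 = 1156.4364.
Posterior precision = 1/σ₀² + n/σ² = 1/363.2836 + 3/66.5856 = (σ² + n·σ₀²)/(σ₀²σ²) = 1156.4364/(363.2836·66.5856); posterior variance σₙ² = σ₀²σ²/(σ² + n·σ₀²) = 363.2836·66.5856/1156.4364 = 20.917239.

20.917239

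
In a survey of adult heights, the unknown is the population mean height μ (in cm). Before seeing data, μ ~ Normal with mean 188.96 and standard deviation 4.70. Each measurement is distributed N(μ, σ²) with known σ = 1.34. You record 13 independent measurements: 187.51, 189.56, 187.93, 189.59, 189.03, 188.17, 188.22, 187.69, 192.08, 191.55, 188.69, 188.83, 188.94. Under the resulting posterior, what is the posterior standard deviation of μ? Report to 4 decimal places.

For Normal data with known variance σ², a Normal(μ₀, σ₀²) prior on μ is conjugate. Posterior precision = 1/σ₀² + n/σ²; posterior mean is the precision-weighted average of μ₀ and x̄.
σ₀² = 4.70² = 22.09, σ² = 1.34² = 1.7956; σ² + n·σ₀² = 1.7956 + 13·22.09 = 288.9656.
Posterior precision = 1/σ₀² + n/σ² = 1/22.09 + 13/1.7956 = (σ² + n·σ₀²)/(σ₀²σ²) = 288.9656/(22.09·1.7956); posterior variance σₙ² = σ₀²σ²/(σ² + n·σ₀²) = 22.09·1.7956/288.9656 = 0.137265.
Posterior SD = √σₙ² = √(22.09·1.7956/288.9656) = 0.3705.

0.3705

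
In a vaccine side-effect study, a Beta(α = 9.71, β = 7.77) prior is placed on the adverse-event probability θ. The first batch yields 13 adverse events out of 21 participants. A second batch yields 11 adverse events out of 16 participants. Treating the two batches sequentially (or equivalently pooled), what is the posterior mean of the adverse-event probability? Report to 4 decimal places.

0.6188

The Beta prior is conjugate to a Binomial/Bernoulli likelihood; the update adds successes to α and failures to β.
After batch 1: Beta(9.71+13, 7.77+8) = Beta(22.71, 15.77).
After batch 2: Beta(22.71+11, 15.77+5) = Beta(33.71, 20.77).
Posterior mean = α/(α+β) = 33.71/54.48 = 0.6188.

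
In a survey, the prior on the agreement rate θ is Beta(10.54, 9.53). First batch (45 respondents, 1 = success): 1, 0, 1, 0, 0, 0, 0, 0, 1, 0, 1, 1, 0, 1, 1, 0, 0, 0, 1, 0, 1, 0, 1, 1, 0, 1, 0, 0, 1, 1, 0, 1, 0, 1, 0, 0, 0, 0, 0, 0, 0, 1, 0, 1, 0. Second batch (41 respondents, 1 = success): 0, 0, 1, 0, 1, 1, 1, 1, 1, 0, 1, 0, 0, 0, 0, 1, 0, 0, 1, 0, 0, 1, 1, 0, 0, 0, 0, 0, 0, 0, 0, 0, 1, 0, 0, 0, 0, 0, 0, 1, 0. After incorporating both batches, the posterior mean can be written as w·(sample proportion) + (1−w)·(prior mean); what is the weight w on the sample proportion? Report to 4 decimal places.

The Beta prior is conjugate to a Binomial/Bernoulli likelihood; the update adds successes to α and failures to β.
Total number of respondents: n = 45 + 41 = 86.
Posterior mean = (α₀+k)/(α₀+β₀+n) = [n/(α₀+β₀+n)]·(k/n) + [(α₀+β₀)/(α₀+β₀+n)]·α₀/(α₀+β₀), so only n and the prior enter the weight.
The weight on the data is w = n/(α₀+β₀+n) = 86/(10.54+9.53+86) = 86/106.07 = 0.8108.

0.8108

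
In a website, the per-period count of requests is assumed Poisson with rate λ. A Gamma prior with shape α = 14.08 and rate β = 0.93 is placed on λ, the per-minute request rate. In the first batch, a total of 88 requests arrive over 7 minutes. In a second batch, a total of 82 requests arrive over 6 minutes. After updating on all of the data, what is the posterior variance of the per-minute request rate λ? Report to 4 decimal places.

With a Gamma(shape α, rate β) prior, the Poisson likelihood is conjugate: the posterior is Gamma(α + ΣXᵢ, β + n).
After batch 1: Gamma(α+S, β+n) = Gamma(14.08+88, 0.93+7) = Gamma(102.08, 7.93).
After batch 2: Gamma(α+S, β+n) = Gamma(102.08+82, 7.93+6) = Gamma(184.08, 13.93).
Var = α/β² = 184.08/13.93² = 0.9486.

0.9486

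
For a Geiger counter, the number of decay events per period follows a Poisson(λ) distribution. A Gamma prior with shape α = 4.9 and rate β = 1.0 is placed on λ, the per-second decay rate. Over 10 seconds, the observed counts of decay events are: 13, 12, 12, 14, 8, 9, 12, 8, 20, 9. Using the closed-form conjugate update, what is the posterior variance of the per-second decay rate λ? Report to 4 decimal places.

1.0074

With a Gamma(shape α, rate β) prior, the Poisson likelihood is conjugate: the posterior is Gamma(α + ΣXᵢ, β + n).
Sum of counts S = 117 over n = 10 seconds.
Posterior: Gamma(α+S, β+n) = Gamma(4.9+117, 1.0+10) = Gamma(121.9, 11.0).
Var = α/β² = 121.9/11.0² = 1.0074.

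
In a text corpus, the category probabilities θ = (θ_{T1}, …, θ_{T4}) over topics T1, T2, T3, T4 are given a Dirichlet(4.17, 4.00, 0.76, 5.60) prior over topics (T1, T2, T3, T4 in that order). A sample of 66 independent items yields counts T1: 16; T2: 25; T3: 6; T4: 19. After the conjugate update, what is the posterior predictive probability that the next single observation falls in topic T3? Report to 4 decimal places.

0.0839

The Dirichlet prior is conjugate to the Multinomial likelihood: each posterior αⱼ = prior αⱼ + observed count nⱼ.
Posterior concentration: (20.17, 29.00, 6.76, 24.60), total = 80.53.
P(next = T3 | data) = α_{T3}/Σα = 0.0839.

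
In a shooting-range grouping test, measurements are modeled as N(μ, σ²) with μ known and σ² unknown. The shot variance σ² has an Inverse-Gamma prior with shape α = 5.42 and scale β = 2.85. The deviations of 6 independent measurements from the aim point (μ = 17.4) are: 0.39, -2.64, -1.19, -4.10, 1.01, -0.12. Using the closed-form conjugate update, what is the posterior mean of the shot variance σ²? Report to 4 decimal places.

With known mean μ and an Inverse-Gamma(α, β) prior on σ², the Normal likelihood is conjugate: posterior is Inv-Gamma(α + n/2, β + Σ(xᵢ−μ)²/2).
Σ(xᵢ−μ)² = (0.39)² + (-2.64)² + (-1.19)² + (-4.10)² + (1.01)² + (-0.12)² = 26.3823.
Posterior: Inv-Gamma(5.42 + 6/2, 2.85 + 26.3823/2) = Inv-Gamma(8.42, 16.04115).
E[σ²|data] = β/(α−1) = 16.04115/7.42 = 2.1619.

2.1619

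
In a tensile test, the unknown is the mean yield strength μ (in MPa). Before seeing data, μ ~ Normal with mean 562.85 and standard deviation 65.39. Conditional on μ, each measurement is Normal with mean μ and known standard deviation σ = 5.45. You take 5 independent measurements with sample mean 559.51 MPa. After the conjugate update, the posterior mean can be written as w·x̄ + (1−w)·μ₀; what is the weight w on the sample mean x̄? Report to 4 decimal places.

0.9986

For Normal data with known variance σ², a Normal(μ₀, σ₀²) prior on μ is conjugate. Posterior precision = 1/σ₀² + n/σ²; posterior mean is the precision-weighted average of μ₀ and x̄.
σ₀² = 65.39² = 4275.8521, σ² = 5.45² = 29.7025. Prior precision 1/σ₀² = 1/4275.8521; data precision n/σ² = 5/29.7025.
w = (n/σ²)/(1/σ₀² + n/σ²) = n·σ₀²/(σ² + n·σ₀²) = 5·4275.8521/(29.7025 + 5·4275.8521) = 21379.2605/21408.963 = 0.9986.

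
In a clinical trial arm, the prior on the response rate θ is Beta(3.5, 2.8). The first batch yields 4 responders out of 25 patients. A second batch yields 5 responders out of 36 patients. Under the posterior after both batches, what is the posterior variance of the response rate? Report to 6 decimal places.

The Beta prior is conjugate to a Binomial/Bernoulli likelihood; the update adds successes to α and failures to β.
After batch 1: Beta(3.5+4, 2.8+21) = Beta(7.5, 23.8).
After batch 2: Beta(7.5+5, 23.8+31) = Beta(12.5, 54.8).
Var = αβ/((α+β)²(α+β+1)) = 12.5·54.8/(67.3²·68.3) = 0.002214.

0.002214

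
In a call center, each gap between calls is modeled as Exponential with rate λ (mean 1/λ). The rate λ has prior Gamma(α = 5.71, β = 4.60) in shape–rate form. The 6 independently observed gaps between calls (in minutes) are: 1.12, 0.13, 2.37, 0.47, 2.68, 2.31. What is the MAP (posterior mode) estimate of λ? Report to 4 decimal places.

With a Gamma(shape α, rate β) prior on the exponential rate λ, the posterior after n observations with total T = Σxᵢ is Gamma(α+n, β+T).
Sum of observations T = 9.08 minutes; n = 6.
Posterior: Gamma(5.71+6, 4.60+9.08) = Gamma(11.71, 13.68).
Mode = (α−1)/β = 0.7829.

0.7829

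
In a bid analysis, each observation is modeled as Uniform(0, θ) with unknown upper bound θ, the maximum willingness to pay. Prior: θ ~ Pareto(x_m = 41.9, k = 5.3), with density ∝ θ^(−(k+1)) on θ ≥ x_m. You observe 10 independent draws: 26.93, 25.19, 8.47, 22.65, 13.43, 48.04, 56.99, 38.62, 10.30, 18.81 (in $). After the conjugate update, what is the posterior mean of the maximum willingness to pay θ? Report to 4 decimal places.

60.9753

A Pareto(scale x_m, shape k) prior on the upper bound θ of Uniform(0, θ) is conjugate: posterior is Pareto(max(x_m, max xᵢ), k + n).
Sample maximum = 56.99; prior scale x_m = 41.9 → posterior scale = max = 56.99.
Posterior shape = 5.3 + 10 = 15.3.
E[θ|data] = k·x_m/(k−1) = 15.3·56.99/14.3 = 60.9753.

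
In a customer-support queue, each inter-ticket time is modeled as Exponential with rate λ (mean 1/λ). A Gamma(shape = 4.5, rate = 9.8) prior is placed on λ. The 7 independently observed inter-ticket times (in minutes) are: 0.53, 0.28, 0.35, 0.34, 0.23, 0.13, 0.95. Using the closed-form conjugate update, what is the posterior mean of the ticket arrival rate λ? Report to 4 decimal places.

With a Gamma(shape α, rate β) prior on the exponential rate λ, the posterior after n observations with total T = Σxᵢ is Gamma(α+n, β+T).
Sum of observations T = 2.81 minutes; n = 7.
Posterior: Gamma(4.5+7, 9.8+2.81) = Gamma(11.5, 12.61).
Posterior mean of λ = α/β = 11.5/12.61 = 0.9120.

0.9120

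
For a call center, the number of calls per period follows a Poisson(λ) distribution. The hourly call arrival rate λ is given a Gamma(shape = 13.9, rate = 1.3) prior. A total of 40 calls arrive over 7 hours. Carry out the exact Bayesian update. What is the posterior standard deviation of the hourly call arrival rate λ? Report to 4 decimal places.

With a Gamma(shape α, rate β) prior, the Poisson likelihood is conjugate: the posterior is Gamma(α + ΣXᵢ, β + n).
Posterior: Gamma(α+S, β+n) = Gamma(13.9+40, 1.3+7) = Gamma(53.9, 8.3).
SD = √α/β = √53.9/8.3 = 0.8845.

0.8845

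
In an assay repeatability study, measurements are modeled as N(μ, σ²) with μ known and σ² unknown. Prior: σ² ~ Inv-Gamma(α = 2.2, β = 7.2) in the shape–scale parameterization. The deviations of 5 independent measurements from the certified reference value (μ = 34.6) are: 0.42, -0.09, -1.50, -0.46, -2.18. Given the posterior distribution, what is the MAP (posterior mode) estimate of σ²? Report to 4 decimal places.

1.9121

With known mean μ and an Inverse-Gamma(α, β) prior on σ², the Normal likelihood is conjugate: posterior is Inv-Gamma(α + n/2, β + Σ(xᵢ−μ)²/2).
Σ(xᵢ−μ)² = (0.42)² + (-0.09)² + (-1.50)² + (-0.46)² + (-2.18)² = 7.3985.
Posterior: Inv-Gamma(2.2 + 5/2, 7.2 + 7.3985/2) = Inv-Gamma(4.70, 10.89925).
Mode = β/(α+1) = 10.89925/5.70 = 1.9121.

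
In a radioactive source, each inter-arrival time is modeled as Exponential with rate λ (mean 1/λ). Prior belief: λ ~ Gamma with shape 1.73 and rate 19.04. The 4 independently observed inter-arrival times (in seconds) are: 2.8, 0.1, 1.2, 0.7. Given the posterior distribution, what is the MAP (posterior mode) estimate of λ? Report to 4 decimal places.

0.1984

With a Gamma(shape α, rate β) prior on the exponential rate λ, the posterior after n observations with total T = Σxᵢ is Gamma(α+n, β+T).
Sum of observations T = 4.8 seconds; n = 4.
Posterior: Gamma(1.73+4, 19.04+4.8) = Gamma(5.73, 23.84).
Mode = (α−1)/β = 0.1984.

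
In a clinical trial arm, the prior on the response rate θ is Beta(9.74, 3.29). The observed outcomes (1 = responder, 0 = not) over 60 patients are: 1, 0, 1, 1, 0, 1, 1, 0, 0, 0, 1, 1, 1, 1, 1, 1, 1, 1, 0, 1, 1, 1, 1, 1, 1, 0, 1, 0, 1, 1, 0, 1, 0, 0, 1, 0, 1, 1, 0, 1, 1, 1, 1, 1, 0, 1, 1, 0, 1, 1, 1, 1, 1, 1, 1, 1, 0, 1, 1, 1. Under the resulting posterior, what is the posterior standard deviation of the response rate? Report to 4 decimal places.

The Beta prior is conjugate to a Binomial/Bernoulli likelihood; the update adds successes to α and failures to β.
Posterior: Beta(α+k, β+n−k) = Beta(9.74+44, 3.29+16) = Beta(53.74, 19.29).
Var = αβ/((α+β)²(α+β+1)) = 53.74·19.29/(73.03²·74.03) = 0.00262555; SD = √0.00262555 = 0.0512.

0.0512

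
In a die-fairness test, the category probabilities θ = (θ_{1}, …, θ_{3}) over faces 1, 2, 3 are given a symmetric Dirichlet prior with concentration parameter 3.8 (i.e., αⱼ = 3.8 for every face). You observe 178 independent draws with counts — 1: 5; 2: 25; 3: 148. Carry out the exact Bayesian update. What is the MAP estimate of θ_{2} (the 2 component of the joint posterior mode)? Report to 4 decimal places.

The Dirichlet prior is conjugate to the Multinomial likelihood: each posterior αⱼ = prior αⱼ + observed count nⱼ.
Posterior concentration: (8.8, 28.8, 151.8), total = 189.4.
Joint mode component: (α_{2}−1)/(Σα−K) = 27.8/186.4 = 0.1491.

0.1491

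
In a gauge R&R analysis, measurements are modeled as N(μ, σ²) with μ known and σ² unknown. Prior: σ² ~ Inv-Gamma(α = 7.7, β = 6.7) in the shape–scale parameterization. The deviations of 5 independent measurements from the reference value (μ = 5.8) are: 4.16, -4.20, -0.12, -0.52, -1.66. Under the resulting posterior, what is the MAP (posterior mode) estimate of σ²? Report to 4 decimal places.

With known mean μ and an Inverse-Gamma(α, β) prior on σ², the Normal likelihood is conjugate: posterior is Inv-Gamma(α + n/2, β + Σ(xᵢ−μ)²/2).
Σ(xᵢ−μ)² = (4.16)² + (-4.20)² + (-0.12)² + (-0.52)² + (-1.66)² = 37.9860.
Posterior: Inv-Gamma(7.7 + 5/2, 6.7 + 37.9860/2) = Inv-Gamma(10.20, 25.69300).
Mode = β/(α+1) = 25.69300/11.20 = 2.2940.

2.2940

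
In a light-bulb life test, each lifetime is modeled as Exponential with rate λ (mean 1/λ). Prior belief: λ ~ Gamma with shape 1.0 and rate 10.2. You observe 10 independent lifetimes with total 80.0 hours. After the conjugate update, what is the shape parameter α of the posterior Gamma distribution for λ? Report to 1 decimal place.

11.0

With a Gamma(shape α, rate β) prior on the exponential rate λ, the posterior after n observations with total T = Σxᵢ is Gamma(α+n, β+T).
Posterior: Gamma(1.0+10, 10.2+80.0) = Gamma(11.0, 90.2).
Posterior α = 11.0.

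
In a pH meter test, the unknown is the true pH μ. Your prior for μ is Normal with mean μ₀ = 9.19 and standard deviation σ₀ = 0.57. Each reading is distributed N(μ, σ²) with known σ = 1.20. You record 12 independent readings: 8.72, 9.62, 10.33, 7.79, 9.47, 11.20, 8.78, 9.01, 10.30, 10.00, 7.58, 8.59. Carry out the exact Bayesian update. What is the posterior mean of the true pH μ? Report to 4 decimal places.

For Normal data with known variance σ², a Normal(μ₀, σ₀²) prior on μ is conjugate. Posterior precision = 1/σ₀² + n/σ²; posterior mean is the precision-weighted average of μ₀ and x̄.
Σxᵢ = 8.72 + 9.62 + 10.33 + 7.79 + 9.47 + 11.20 + 8.78 + 9.01 + 10.30 + 10.00 + 7.58 + 8.59 = 111.39, so n·x̄ = 111.39.
σ₀² = 0.57² = 0.3249, σ² = 1.20² = 1.44; σ² + n·σ₀² = 1.44 + 12·0.3249 = 5.3388.
Posterior mean = (μ₀/σ₀² + n·x̄/σ²)/(1/σ₀² + n/σ²) = (σ²·μ₀ + σ₀²·n·x̄)/(σ² + n·σ₀²) = (1.44·9.19 + 0.3249·111.39)/5.3388 = 49.424211/5.3388 = 9.2576.

9.2576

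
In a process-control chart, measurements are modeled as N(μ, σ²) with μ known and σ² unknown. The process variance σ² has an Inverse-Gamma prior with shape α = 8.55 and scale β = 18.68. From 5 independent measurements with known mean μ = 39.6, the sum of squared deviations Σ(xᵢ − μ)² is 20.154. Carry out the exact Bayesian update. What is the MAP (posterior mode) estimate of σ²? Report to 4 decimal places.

With known mean μ and an Inverse-Gamma(α, β) prior on σ², the Normal likelihood is conjugate: posterior is Inv-Gamma(α + n/2, β + Σ(xᵢ−μ)²/2).
Posterior: Inv-Gamma(8.55 + 5/2, 18.68 + 20.154/2) = Inv-Gamma(11.05, 28.7570).
Mode = β/(α+1) = 28.7570/12.05 = 2.3865.

2.3865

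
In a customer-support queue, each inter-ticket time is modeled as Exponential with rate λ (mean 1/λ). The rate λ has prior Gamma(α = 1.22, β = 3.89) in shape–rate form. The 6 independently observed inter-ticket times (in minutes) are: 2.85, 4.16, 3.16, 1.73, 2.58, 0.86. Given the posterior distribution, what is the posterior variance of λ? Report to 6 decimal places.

0.019524

With a Gamma(shape α, rate β) prior on the exponential rate λ, the posterior after n observations with total T = Σxᵢ is Gamma(α+n, β+T).
Sum of observations T = 15.34 minutes; n = 6.
Posterior: Gamma(1.22+6, 3.89+15.34) = Gamma(7.22, 19.23).
Var = α/β² = 0.019524.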